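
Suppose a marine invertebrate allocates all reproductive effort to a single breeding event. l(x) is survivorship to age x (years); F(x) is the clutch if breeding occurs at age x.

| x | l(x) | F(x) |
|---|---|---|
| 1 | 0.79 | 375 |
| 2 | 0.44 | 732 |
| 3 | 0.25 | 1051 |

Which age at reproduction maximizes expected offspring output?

Expected offspring if breeding at age x = l(x) × F(x):
  age 1: 0.79 × 375 = 296.250
  age 2: 0.44 × 732 = 322.080
  age 3: 0.25 × 1051 = 262.750
Maximum at age 2 (322.080).

2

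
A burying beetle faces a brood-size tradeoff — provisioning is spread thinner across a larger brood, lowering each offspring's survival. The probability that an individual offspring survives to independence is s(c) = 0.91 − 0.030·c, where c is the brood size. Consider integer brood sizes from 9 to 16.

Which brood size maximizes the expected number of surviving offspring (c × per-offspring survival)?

Expected surviving offspring = c × s(c):
  c=9: 9 × 0.640 = 5.760
  c=10: 10 × 0.610 = 6.100
  c=11: 11 × 0.580 = 6.380
  c=12: 12 × 0.550 = 6.600
  c=13: 13 × 0.520 = 6.760
  c=14: 14 × 0.490 = 6.860
  c=15: 15 × 0.460 = 6.900
  c=16: 16 × 0.430 = 6.880
Maximum at c = 15 (6.900 surviving offspring).

15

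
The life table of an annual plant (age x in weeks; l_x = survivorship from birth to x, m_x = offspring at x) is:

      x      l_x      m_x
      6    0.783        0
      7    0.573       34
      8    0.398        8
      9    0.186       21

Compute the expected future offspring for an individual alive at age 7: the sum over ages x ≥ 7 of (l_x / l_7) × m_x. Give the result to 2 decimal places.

l_7 = 0.573. Conditional survival from age 7 to x is l_x / l_7.
  x=7: (0.573/0.573) × 34 = 34.0000
  x=8: (0.398/0.573) × 8 = 5.5567
  x=9: (0.186/0.573) × 21 = 6.8168
Sum = 34.0000 + 5.5567 + 6.8168 = 46.3735

46.37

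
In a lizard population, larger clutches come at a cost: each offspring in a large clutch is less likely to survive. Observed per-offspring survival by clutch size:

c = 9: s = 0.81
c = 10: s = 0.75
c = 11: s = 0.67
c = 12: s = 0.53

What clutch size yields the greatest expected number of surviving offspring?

10

Expected surviving offspring = c × s(c):
  c=9: 9 × 0.81 = 7.290
  c=10: 10 × 0.75 = 7.500
  c=11: 11 × 0.67 = 7.370
  c=12: 12 × 0.53 = 6.360
Maximum at c = 10 (7.500 surviving offspring).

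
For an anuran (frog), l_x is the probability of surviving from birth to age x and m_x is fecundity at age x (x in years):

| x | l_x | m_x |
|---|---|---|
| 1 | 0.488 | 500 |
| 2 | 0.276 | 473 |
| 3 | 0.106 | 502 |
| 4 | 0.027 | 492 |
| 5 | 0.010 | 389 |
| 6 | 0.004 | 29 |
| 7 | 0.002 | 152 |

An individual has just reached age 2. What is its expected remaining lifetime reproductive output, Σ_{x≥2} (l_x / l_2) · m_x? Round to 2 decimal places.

729.54

l_2 = 0.276. Conditional survival from age 2 to x is l_x / l_2.
  x=2: (0.276/0.276) × 473 = 473.0000
  x=3: (0.106/0.276) × 502 = 192.7971
  x=4: (0.027/0.276) × 492 = 48.1304
  x=5: (0.010/0.276) × 389 = 14.0942
  x=6: (0.004/0.276) × 29 = 0.4203
  x=7: (0.002/0.276) × 152 = 1.1014
Sum = 473.0000 + 192.7971 + 48.1304 + 14.0942 + 0.4203 + 1.1014 = 729.5435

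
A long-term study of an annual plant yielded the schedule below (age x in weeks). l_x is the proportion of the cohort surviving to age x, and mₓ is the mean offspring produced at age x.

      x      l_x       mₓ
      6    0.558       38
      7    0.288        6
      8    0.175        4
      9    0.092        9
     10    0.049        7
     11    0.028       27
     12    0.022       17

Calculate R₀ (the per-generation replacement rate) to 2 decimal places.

R₀ = Σ l_x mₓ:
  age 6: 0.558 × 38 = 21.2040
  age 7: 0.288 × 6 = 1.7280
  age 8: 0.175 × 4 = 0.7000
  age 9: 0.092 × 9 = 0.8280
  age 10: 0.049 × 7 = 0.3430
  age 11: 0.028 × 27 = 0.7560
  age 12: 0.022 × 17 = 0.3740
R₀ = 21.2040 + 1.7280 + 0.7000 + 0.8280 + 0.3430 + 0.7560 + 0.3740 = 25.9330

25.93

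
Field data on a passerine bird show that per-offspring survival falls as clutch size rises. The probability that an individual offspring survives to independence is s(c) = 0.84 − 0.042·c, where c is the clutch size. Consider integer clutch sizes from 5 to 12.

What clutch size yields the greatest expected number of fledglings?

Expected fledglings = c × s(c):
  c=5: 5 × 0.630 = 3.150
  c=6: 6 × 0.588 = 3.528
  c=7: 7 × 0.546 = 3.822
  c=8: 8 × 0.504 = 4.032
  c=9: 9 × 0.462 = 4.158
  c=10: 10 × 0.420 = 4.200
  c=11: 11 × 0.378 = 4.158
  c=12: 12 × 0.336 = 4.032
Maximum at c = 10 (4.200 fledglings).

10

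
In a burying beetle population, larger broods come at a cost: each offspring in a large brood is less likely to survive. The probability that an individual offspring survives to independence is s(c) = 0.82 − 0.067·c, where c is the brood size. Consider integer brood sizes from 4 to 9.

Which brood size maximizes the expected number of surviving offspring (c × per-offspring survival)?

6

Expected surviving offspring = c × s(c):
  c=4: 4 × 0.552 = 2.208
  c=5: 5 × 0.485 = 2.425
  c=6: 6 × 0.418 = 2.508
  c=7: 7 × 0.351 = 2.457
  c=8: 8 × 0.284 = 2.272
  c=9: 9 × 0.217 = 1.953
Maximum at c = 6 (2.508 surviving offspring).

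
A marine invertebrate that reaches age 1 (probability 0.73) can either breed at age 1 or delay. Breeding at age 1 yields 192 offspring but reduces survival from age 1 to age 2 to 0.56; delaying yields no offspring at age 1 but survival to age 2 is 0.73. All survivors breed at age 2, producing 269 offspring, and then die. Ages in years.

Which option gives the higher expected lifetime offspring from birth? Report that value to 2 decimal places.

breed at age 1: R₀ = 0.73 × (192 + 0.56 × 269) = 0.73 × 342.6400 = 250.1272
delay to age 2: R₀ = 0.73 × (0.73 × 269) = 0.73 × 196.3700 = 143.3501
Higher: breed at age 1 (250.1272).

250.13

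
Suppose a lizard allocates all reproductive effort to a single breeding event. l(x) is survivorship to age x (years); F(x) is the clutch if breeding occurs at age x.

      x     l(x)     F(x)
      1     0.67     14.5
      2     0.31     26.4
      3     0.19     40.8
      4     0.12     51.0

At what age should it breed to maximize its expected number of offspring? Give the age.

Expected offspring if breeding at age x = l(x) × F(x):
  age 1: 0.67 × 14.5 = 9.715
  age 2: 0.31 × 26.4 = 8.184
  age 3: 0.19 × 40.8 = 7.752
  age 4: 0.12 × 51.0 = 6.120
Maximum at age 1 (9.715).

1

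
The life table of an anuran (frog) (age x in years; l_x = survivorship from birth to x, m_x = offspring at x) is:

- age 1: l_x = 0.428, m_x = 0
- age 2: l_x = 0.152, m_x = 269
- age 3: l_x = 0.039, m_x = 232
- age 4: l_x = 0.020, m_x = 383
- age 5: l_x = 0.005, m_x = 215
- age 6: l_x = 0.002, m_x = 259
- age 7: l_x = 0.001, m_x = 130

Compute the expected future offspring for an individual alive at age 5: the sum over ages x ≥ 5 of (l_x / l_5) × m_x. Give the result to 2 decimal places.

l_5 = 0.005. Conditional survival from age 5 to x is l_x / l_5.
  x=5: (0.005/0.005) × 215 = 215.0000
  x=6: (0.002/0.005) × 259 = 103.6000
  x=7: (0.001/0.005) × 130 = 26.0000
Sum = 215.0000 + 103.6000 + 26.0000 = 344.6000

344.60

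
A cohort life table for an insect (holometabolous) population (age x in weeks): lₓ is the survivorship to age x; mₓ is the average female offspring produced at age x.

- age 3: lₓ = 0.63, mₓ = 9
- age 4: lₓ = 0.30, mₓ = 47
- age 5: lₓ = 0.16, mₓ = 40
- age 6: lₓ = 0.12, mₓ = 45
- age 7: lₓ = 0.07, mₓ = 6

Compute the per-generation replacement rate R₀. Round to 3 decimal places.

31.990

R₀ = Σ lₓ mₓ:
  age 3: 0.63 × 9 = 5.6700
  age 4: 0.30 × 47 = 14.1000
  age 5: 0.16 × 40 = 6.4000
  age 6: 0.12 × 45 = 5.4000
  age 7: 0.07 × 6 = 0.4200
R₀ = 5.6700 + 14.1000 + 6.4000 + 5.4000 + 0.4200 = 31.9900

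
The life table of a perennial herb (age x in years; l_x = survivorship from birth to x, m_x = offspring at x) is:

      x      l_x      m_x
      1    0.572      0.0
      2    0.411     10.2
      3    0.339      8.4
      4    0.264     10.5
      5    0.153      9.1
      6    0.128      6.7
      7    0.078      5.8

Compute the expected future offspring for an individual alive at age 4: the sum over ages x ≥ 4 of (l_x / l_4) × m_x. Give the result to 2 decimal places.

20.74

l_4 = 0.264. Conditional survival from age 4 to x is l_x / l_4.
  x=4: (0.264/0.264) × 10.5 = 10.5000
  x=5: (0.153/0.264) × 9.1 = 5.2739
  x=6: (0.128/0.264) × 6.7 = 3.2485
  x=7: (0.078/0.264) × 5.8 = 1.7136
Sum = 10.5000 + 5.2739 + 3.2485 + 1.7136 = 20.7360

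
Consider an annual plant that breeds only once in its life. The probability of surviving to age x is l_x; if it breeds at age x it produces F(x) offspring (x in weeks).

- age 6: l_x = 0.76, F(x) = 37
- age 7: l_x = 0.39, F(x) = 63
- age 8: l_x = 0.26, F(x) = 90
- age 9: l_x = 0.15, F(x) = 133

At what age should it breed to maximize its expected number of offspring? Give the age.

Expected offspring if breeding at age x = l_x × F(x):
  age 6: 0.76 × 37 = 28.120
  age 7: 0.39 × 63 = 24.570
  age 8: 0.26 × 90 = 23.400
  age 9: 0.15 × 133 = 19.950
Maximum at age 6 (28.120).

6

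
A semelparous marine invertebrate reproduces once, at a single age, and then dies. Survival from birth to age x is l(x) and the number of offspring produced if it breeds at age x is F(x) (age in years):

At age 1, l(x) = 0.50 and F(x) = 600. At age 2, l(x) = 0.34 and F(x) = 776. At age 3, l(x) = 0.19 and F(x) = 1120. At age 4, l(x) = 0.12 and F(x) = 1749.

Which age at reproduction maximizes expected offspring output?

Expected offspring if breeding at age x = l(x) × F(x):
  age 1: 0.50 × 600 = 300.000
  age 2: 0.34 × 776 = 263.840
  age 3: 0.19 × 1120 = 212.800
  age 4: 0.12 × 1749 = 209.880
Maximum at age 1 (300.000).

1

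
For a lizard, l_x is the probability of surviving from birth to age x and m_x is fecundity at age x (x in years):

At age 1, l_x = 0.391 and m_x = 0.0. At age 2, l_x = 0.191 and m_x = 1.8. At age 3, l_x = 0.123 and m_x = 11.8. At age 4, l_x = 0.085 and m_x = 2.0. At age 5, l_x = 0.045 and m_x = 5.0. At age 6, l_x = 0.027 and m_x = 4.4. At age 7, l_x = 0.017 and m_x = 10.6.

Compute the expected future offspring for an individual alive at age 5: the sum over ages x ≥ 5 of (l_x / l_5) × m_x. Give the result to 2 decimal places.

11.64

l_5 = 0.045. Conditional survival from age 5 to x is l_x / l_5.
  x=5: (0.045/0.045) × 5.0 = 5.0000
  x=6: (0.027/0.045) × 4.4 = 2.6400
  x=7: (0.017/0.045) × 10.6 = 4.0044
Sum = 5.0000 + 2.6400 + 4.0044 = 11.6444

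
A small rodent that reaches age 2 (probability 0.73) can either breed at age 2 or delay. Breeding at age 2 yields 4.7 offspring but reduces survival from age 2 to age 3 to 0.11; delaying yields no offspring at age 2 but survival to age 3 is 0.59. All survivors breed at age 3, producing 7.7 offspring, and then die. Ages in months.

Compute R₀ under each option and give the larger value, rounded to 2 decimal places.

4.05

breed at age 2: R₀ = 0.73 × (4.7 + 0.11 × 7.7) = 0.73 × 5.5470 = 4.0493
delay to age 3: R₀ = 0.73 × (0.59 × 7.7) = 0.73 × 4.5430 = 3.3164
Higher: breed at age 2 (4.0493).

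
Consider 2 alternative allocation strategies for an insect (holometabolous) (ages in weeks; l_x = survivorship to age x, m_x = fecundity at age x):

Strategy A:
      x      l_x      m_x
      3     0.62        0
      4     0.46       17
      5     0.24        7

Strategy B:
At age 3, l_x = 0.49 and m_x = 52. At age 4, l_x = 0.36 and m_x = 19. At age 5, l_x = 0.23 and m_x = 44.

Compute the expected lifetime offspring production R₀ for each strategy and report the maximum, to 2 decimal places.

Strategy A: R₀ = 0.62×0 + 0.46×17 + 0.24×7 = 9.5000
Strategy B: R₀ = 0.49×52 + 0.36×19 + 0.23×44 = 42.4400
Highest R₀: strategy B with 42.4400.

42.44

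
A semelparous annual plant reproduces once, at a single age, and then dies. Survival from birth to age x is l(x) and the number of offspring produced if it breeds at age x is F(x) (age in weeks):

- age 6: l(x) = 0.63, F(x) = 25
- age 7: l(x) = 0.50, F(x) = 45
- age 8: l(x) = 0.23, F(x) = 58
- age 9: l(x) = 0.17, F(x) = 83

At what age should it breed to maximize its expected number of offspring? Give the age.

7

Expected offspring if breeding at age x = l(x) × F(x):
  age 6: 0.63 × 25 = 15.750
  age 7: 0.50 × 45 = 22.500
  age 8: 0.23 × 58 = 13.340
  age 9: 0.17 × 83 = 14.110
Maximum at age 7 (22.500).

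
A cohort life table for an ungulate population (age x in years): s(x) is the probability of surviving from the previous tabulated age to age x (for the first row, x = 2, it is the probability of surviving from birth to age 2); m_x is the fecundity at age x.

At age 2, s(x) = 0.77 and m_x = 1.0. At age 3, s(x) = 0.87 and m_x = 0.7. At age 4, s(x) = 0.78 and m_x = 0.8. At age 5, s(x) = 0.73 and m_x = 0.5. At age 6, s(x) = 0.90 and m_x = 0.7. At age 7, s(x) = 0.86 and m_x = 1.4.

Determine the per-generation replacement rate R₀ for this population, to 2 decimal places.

Survivorship from birth: l_x = s_2·s_3·…·s_x.
  l_2 = 0.77000
  l_3 = 0.66990
  l_4 = 0.52252
  l_5 = 0.38144
  l_6 = 0.34330
  l_7 = 0.29524
R₀ = Σ l_x m_x:
  age 2: 0.77000 × 1.0 = 0.7700
  age 3: 0.66990 × 0.7 = 0.4689
  age 4: 0.52252 × 0.8 = 0.4180
  age 5: 0.38144 × 0.5 = 0.1907
  age 6: 0.34330 × 0.7 = 0.2403
  age 7: 0.29524 × 1.4 = 0.4133
R₀ = 0.7700 + 0.4689 + 0.4180 + 0.1907 + 0.2403 + 0.4133 = 2.5013

2.50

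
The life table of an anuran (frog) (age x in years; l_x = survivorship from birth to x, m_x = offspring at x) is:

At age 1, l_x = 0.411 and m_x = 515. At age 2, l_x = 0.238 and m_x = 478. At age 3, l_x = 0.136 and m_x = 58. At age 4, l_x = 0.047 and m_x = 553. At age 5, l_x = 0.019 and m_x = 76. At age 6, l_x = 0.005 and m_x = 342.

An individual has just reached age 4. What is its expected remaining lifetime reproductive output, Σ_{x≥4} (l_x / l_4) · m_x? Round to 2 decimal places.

620.11

l_4 = 0.047. Conditional survival from age 4 to x is l_x / l_4.
  x=4: (0.047/0.047) × 553 = 553.0000
  x=5: (0.019/0.047) × 76 = 30.7234
  x=6: (0.005/0.047) × 342 = 36.3830
Sum = 553.0000 + 30.7234 + 36.3830 = 620.1064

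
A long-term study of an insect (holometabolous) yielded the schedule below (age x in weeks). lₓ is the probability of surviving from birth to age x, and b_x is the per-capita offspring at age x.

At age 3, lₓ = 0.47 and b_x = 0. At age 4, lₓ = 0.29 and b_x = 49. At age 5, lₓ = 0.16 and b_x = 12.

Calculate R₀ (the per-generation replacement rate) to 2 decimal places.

16.13

R₀ = Σ lₓ b_x:
  age 3: 0.47 × 0 = 0.0000
  age 4: 0.29 × 49 = 14.2100
  age 5: 0.16 × 12 = 1.9200
R₀ = 0.0000 + 14.2100 + 1.9200 = 16.1300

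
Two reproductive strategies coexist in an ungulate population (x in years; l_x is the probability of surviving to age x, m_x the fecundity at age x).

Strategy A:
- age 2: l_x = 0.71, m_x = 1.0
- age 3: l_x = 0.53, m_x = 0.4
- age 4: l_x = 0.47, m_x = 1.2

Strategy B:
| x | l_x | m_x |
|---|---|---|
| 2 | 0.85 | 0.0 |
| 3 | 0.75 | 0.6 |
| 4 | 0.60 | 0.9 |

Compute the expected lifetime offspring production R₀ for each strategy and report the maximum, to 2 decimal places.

Strategy A: R₀ = 0.71×1.0 + 0.53×0.4 + 0.47×1.2 = 1.4860
Strategy B: R₀ = 0.85×0.0 + 0.75×0.6 + 0.60×0.9 = 0.9900
Highest R₀: strategy A with 1.4860.

1.49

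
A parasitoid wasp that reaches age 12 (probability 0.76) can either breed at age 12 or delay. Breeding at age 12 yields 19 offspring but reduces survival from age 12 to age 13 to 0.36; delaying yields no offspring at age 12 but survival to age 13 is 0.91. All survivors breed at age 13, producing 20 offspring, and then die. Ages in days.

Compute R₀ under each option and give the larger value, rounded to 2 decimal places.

19.91

breed at age 12: R₀ = 0.76 × (19 + 0.36 × 20) = 0.76 × 26.2000 = 19.9120
delay to age 13: R₀ = 0.76 × (0.91 × 20) = 0.76 × 18.2000 = 13.8320
Higher: breed at age 12 (19.9120).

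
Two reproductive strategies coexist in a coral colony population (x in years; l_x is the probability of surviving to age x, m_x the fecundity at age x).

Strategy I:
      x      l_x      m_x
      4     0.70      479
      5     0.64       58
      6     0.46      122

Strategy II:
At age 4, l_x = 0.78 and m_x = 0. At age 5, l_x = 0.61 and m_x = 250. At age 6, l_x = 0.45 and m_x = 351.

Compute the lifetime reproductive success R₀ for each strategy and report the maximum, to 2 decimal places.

Strategy I: R₀ = 0.70×479 + 0.64×58 + 0.46×122 = 428.5400
Strategy II: R₀ = 0.78×0 + 0.61×250 + 0.45×351 = 310.4500
Highest R₀: strategy I with 428.5400.

428.54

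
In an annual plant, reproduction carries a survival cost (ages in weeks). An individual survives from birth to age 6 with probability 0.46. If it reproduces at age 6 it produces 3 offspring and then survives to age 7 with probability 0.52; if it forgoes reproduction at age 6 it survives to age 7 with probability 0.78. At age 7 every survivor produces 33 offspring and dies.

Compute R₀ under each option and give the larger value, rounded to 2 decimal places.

11.84

breed at age 6: R₀ = 0.46 × (3 + 0.52 × 33) = 0.46 × 20.1600 = 9.2736
delay to age 7: R₀ = 0.46 × (0.78 × 33) = 0.46 × 25.7400 = 11.8404
Higher: delay to age 7 (11.8404).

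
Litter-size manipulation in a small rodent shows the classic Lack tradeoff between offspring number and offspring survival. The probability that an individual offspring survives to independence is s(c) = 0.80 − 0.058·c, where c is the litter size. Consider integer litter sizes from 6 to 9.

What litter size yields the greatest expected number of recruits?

7

Expected recruits = c × s(c):
  c=6: 6 × 0.452 = 2.712
  c=7: 7 × 0.394 = 2.758
  c=8: 8 × 0.336 = 2.688
  c=9: 9 × 0.278 = 2.502
Maximum at c = 7 (2.758 recruits).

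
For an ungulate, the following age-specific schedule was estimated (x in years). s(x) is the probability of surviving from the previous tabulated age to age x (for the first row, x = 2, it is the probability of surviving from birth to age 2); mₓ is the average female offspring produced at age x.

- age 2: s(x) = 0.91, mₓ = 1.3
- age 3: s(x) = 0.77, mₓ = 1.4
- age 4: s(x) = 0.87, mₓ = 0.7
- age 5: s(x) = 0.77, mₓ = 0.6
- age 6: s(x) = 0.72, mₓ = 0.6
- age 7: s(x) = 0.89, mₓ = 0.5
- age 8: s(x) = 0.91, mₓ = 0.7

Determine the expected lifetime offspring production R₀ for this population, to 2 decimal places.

Survivorship from birth: l_x = s_2·s_3·…·s_x.
  l_2 = 0.91000
  l_3 = 0.70070
  l_4 = 0.60961
  l_5 = 0.46940
  l_6 = 0.33797
  l_7 = 0.30079
  l_8 = 0.27372
R₀ = Σ l_x mₓ:
  age 2: 0.91000 × 1.3 = 1.1830
  age 3: 0.70070 × 1.4 = 0.9810
  age 4: 0.60961 × 0.7 = 0.4267
  age 5: 0.46940 × 0.6 = 0.2816
  age 6: 0.33797 × 0.6 = 0.2028
  age 7: 0.30079 × 0.5 = 0.1504
  age 8: 0.27372 × 0.7 = 0.1916
R₀ = 1.1830 + 0.9810 + 0.4267 + 0.2816 + 0.2028 + 0.1504 + 0.1916 = 3.4171

3.42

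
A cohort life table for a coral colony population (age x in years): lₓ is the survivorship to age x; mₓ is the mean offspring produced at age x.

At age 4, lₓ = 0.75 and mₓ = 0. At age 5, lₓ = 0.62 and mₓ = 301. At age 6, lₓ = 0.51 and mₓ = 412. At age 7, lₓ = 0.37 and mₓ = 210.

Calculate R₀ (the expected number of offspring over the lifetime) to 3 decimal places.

R₀ = Σ lₓ mₓ:
  age 4: 0.75 × 0 = 0.0000
  age 5: 0.62 × 301 = 186.6200
  age 6: 0.51 × 412 = 210.1200
  age 7: 0.37 × 210 = 77.7000
R₀ = 0.0000 + 186.6200 + 210.1200 + 77.7000 = 474.4400

474.440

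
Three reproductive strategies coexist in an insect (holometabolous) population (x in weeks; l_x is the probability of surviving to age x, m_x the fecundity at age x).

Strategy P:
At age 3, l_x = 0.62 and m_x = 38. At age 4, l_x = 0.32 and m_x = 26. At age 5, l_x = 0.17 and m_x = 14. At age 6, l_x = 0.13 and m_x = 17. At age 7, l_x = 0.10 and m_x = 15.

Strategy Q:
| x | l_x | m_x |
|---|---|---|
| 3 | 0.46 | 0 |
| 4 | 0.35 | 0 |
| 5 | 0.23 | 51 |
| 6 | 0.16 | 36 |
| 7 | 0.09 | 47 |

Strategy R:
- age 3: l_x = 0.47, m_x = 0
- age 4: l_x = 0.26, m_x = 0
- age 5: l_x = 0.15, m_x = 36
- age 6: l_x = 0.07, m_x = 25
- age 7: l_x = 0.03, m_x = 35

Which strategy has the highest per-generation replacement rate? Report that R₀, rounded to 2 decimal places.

Strategy P: R₀ = 0.62×38 + 0.32×26 + 0.17×14 + 0.13×17 + 0.10×15 = 37.9700
Strategy Q: R₀ = 0.46×0 + 0.35×0 + 0.23×51 + 0.16×36 + 0.09×47 = 21.7200
Strategy R: R₀ = 0.47×0 + 0.26×0 + 0.15×36 + 0.07×25 + 0.03×35 = 8.2000
Highest R₀: strategy P with 37.9700.

37.97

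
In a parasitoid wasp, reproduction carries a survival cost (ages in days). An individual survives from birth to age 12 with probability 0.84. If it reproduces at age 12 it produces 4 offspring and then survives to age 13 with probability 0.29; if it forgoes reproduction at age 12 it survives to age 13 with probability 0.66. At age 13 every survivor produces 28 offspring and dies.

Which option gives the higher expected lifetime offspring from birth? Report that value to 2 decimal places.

breed at age 12: R₀ = 0.84 × (4 + 0.29 × 28) = 0.84 × 12.1200 = 10.1808
delay to age 13: R₀ = 0.84 × (0.66 × 28) = 0.84 × 18.4800 = 15.5232
Higher: delay to age 13 (15.5232).

15.52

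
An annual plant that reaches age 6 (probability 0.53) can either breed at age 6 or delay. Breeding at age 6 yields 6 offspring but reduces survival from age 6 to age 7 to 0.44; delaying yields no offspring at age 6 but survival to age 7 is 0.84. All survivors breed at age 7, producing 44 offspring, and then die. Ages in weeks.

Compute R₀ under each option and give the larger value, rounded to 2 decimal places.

breed at age 6: R₀ = 0.53 × (6 + 0.44 × 44) = 0.53 × 25.3600 = 13.4408
delay to age 7: R₀ = 0.53 × (0.84 × 44) = 0.53 × 36.9600 = 19.5888
Higher: delay to age 7 (19.5888).

19.59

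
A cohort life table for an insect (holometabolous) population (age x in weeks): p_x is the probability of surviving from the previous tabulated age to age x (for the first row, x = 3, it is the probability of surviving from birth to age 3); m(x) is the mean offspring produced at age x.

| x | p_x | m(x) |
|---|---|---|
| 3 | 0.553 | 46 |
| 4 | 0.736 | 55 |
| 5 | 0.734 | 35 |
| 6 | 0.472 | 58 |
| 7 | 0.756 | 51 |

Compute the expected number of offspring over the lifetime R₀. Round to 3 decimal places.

71.895

Survivorship from birth: l_x = p_3·p_4·…·p_x.
  l_3 = 0.55300
  l_4 = 0.40701
  l_5 = 0.29874
  l_6 = 0.14101
  l_7 = 0.10660
R₀ = Σ l_x m(x):
  age 3: 0.55300 × 46 = 25.4380
  age 4: 0.40701 × 55 = 22.3855
  age 5: 0.29874 × 35 = 10.4559
  age 6: 0.14101 × 58 = 8.1786
  age 7: 0.10660 × 51 = 5.4366
R₀ = 25.4380 + 22.3855 + 10.4559 + 8.1786 + 5.4366 = 71.8946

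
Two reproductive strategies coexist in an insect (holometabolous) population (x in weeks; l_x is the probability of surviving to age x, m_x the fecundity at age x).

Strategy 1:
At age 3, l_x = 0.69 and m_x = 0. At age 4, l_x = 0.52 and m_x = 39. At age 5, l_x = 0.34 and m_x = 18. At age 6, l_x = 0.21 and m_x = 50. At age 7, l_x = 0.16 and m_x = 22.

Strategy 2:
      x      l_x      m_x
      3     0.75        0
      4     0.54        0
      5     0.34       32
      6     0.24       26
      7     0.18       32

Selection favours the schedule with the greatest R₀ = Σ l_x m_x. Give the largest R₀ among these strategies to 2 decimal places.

40.42

Strategy 1: R₀ = 0.69×0 + 0.52×39 + 0.34×18 + 0.21×50 + 0.16×22 = 40.4200
Strategy 2: R₀ = 0.75×0 + 0.54×0 + 0.34×32 + 0.24×26 + 0.18×32 = 22.8800
Highest R₀: strategy 1 with 40.4200.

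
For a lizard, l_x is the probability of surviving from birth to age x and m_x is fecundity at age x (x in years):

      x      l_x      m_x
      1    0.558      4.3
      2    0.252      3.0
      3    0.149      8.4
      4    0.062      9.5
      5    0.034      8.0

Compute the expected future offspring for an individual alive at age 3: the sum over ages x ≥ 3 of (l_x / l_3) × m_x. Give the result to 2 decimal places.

14.18

l_3 = 0.149. Conditional survival from age 3 to x is l_x / l_3.
  x=3: (0.149/0.149) × 8.4 = 8.4000
  x=4: (0.062/0.149) × 9.5 = 3.9530
  x=5: (0.034/0.149) × 8.0 = 1.8255
Sum = 8.4000 + 3.9530 + 1.8255 = 14.1785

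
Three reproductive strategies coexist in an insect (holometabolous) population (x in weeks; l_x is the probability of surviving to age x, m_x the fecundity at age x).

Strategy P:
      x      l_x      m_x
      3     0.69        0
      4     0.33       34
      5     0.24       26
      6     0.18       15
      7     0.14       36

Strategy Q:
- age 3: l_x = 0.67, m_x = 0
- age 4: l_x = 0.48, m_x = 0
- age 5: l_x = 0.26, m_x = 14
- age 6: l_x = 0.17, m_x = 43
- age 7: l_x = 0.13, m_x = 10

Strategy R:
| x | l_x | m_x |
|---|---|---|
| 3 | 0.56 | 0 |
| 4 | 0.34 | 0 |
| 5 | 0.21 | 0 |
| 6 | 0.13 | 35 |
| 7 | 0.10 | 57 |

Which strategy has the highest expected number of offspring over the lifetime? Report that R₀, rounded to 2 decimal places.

Strategy P: R₀ = 0.69×0 + 0.33×34 + 0.24×26 + 0.18×15 + 0.14×36 = 25.2000
Strategy Q: R₀ = 0.67×0 + 0.48×0 + 0.26×14 + 0.17×43 + 0.13×10 = 12.2500
Strategy R: R₀ = 0.56×0 + 0.34×0 + 0.21×0 + 0.13×35 + 0.10×57 = 10.2500
Highest R₀: strategy P with 25.2000.

25.20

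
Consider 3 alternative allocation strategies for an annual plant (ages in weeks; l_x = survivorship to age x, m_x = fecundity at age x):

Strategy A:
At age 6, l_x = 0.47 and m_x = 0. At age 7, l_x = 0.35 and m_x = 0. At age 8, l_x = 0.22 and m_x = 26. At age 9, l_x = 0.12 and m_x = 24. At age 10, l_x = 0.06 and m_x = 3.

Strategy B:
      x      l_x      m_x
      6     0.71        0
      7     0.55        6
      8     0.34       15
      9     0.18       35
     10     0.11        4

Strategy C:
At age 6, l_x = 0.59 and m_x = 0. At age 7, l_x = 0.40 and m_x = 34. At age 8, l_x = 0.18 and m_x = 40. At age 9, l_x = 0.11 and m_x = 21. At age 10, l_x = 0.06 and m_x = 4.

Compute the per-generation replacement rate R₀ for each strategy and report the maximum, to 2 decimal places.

Strategy A: R₀ = 0.47×0 + 0.35×0 + 0.22×26 + 0.12×24 + 0.06×3 = 8.7800
Strategy B: R₀ = 0.71×0 + 0.55×6 + 0.34×15 + 0.18×35 + 0.11×4 = 15.1400
Strategy C: R₀ = 0.59×0 + 0.40×34 + 0.18×40 + 0.11×21 + 0.06×4 = 23.3500
Highest R₀: strategy C with 23.3500.

23.35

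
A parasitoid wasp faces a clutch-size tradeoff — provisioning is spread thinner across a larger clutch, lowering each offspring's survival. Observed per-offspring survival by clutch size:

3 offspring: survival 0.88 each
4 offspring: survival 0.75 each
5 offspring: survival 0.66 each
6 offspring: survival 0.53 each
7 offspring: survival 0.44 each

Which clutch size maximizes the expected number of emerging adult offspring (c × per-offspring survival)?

Expected emerging adult offspring = c × s(c):
  c=3: 3 × 0.88 = 2.640
  c=4: 4 × 0.75 = 3.000
  c=5: 5 × 0.66 = 3.300
  c=6: 6 × 0.53 = 3.180
  c=7: 7 × 0.44 = 3.080
Maximum at c = 5 (3.300 emerging adult offspring).

5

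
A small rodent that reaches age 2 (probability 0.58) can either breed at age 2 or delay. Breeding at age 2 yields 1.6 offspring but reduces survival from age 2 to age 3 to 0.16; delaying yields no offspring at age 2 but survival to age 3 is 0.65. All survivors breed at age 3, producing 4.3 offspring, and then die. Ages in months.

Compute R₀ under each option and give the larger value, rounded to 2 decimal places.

1.62

breed at age 2: R₀ = 0.58 × (1.6 + 0.16 × 4.3) = 0.58 × 2.2880 = 1.3270
delay to age 3: R₀ = 0.58 × (0.65 × 4.3) = 0.58 × 2.7950 = 1.6211
Higher: delay to age 3 (1.6211).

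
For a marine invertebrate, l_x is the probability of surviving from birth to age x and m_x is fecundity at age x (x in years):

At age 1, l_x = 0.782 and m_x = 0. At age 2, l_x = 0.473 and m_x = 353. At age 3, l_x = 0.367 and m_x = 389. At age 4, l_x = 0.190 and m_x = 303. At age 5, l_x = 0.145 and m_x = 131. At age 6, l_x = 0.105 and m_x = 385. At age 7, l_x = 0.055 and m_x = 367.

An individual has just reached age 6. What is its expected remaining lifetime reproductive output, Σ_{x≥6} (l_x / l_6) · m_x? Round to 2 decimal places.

l_6 = 0.105. Conditional survival from age 6 to x is l_x / l_6.
  x=6: (0.105/0.105) × 385 = 385.0000
  x=7: (0.055/0.105) × 367 = 192.2381
Sum = 385.0000 + 192.2381 = 577.2381

577.24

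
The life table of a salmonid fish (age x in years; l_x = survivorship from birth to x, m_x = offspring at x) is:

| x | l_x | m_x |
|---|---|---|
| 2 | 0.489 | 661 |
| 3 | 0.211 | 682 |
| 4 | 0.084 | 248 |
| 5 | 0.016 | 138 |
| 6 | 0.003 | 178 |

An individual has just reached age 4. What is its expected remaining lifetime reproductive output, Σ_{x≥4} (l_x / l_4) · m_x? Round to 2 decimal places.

l_4 = 0.084. Conditional survival from age 4 to x is l_x / l_4.
  x=4: (0.084/0.084) × 248 = 248.0000
  x=5: (0.016/0.084) × 138 = 26.2857
  x=6: (0.003/0.084) × 178 = 6.3571
Sum = 248.0000 + 26.2857 + 6.3571 = 280.6429

280.64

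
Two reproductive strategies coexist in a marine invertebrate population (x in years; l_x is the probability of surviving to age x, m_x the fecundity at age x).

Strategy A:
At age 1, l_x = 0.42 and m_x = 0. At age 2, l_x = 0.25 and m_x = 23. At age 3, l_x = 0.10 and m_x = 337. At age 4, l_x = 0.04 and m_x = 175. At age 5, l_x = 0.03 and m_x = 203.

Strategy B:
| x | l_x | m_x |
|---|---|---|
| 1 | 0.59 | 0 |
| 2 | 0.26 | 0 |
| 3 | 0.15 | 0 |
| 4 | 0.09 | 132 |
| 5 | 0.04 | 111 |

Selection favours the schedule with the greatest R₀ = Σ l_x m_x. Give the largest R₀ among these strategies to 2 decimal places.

Strategy A: R₀ = 0.42×0 + 0.25×23 + 0.10×337 + 0.04×175 + 0.03×203 = 52.5400
Strategy B: R₀ = 0.59×0 + 0.26×0 + 0.15×0 + 0.09×132 + 0.04×111 = 16.3200
Highest R₀: strategy A with 52.5400.

52.54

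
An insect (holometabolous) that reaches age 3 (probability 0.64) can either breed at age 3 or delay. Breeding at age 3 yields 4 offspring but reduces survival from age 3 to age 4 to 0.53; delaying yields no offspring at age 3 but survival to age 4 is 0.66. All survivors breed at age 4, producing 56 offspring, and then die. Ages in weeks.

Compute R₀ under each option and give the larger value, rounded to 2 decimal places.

23.65

breed at age 3: R₀ = 0.64 × (4 + 0.53 × 56) = 0.64 × 33.6800 = 21.5552
delay to age 4: R₀ = 0.64 × (0.66 × 56) = 0.64 × 36.9600 = 23.6544
Higher: delay to age 4 (23.6544).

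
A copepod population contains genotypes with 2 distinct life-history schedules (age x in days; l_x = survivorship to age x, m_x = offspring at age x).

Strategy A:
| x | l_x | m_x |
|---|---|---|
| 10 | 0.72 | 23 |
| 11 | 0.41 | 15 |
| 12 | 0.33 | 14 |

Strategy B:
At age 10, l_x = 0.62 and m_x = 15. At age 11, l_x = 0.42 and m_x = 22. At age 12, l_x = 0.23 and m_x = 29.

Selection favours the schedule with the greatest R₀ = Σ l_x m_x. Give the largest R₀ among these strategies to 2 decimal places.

27.33

Strategy A: R₀ = 0.72×23 + 0.41×15 + 0.33×14 = 27.3300
Strategy B: R₀ = 0.62×15 + 0.42×22 + 0.23×29 = 25.2100
Highest R₀: strategy A with 27.3300.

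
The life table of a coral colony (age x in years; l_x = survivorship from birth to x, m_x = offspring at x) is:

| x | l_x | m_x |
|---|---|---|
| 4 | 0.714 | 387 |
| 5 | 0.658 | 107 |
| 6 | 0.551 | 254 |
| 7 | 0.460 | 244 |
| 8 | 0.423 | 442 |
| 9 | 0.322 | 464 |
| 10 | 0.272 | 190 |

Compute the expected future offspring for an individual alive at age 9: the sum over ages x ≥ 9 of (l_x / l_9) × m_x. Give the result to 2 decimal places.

624.50

l_9 = 0.322. Conditional survival from age 9 to x is l_x / l_9.
  x=9: (0.322/0.322) × 464 = 464.0000
  x=10: (0.272/0.322) × 190 = 160.4969
Sum = 464.0000 + 160.4969 = 624.4969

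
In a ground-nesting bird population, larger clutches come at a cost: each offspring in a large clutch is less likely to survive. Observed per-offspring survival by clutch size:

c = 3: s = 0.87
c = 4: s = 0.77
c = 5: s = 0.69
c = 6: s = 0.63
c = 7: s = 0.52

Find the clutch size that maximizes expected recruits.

Expected recruits = c × s(c):
  c=3: 3 × 0.87 = 2.610
  c=4: 4 × 0.77 = 3.080
  c=5: 5 × 0.69 = 3.450
  c=6: 6 × 0.63 = 3.780
  c=7: 7 × 0.52 = 3.640
Maximum at c = 6 (3.780 recruits).

6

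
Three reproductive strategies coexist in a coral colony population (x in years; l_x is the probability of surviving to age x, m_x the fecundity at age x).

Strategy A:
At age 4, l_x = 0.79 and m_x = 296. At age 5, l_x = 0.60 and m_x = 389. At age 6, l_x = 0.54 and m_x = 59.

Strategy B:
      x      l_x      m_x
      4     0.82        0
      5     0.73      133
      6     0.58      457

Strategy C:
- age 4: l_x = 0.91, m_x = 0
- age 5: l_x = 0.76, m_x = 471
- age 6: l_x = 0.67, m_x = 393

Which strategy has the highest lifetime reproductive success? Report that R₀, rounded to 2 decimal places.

621.27

Strategy A: R₀ = 0.79×296 + 0.60×389 + 0.54×59 = 499.1000
Strategy B: R₀ = 0.82×0 + 0.73×133 + 0.58×457 = 362.1500
Strategy C: R₀ = 0.91×0 + 0.76×471 + 0.67×393 = 621.2700
Highest R₀: strategy C with 621.2700.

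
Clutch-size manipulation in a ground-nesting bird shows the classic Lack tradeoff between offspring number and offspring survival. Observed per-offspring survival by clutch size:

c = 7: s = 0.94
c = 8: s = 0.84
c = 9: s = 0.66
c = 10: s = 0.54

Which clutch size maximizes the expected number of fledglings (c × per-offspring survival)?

8

Expected fledglings = c × s(c):
  c=7: 7 × 0.94 = 6.580
  c=8: 8 × 0.84 = 6.720
  c=9: 9 × 0.66 = 5.940
  c=10: 10 × 0.54 = 5.400
Maximum at c = 8 (6.720 fledglings).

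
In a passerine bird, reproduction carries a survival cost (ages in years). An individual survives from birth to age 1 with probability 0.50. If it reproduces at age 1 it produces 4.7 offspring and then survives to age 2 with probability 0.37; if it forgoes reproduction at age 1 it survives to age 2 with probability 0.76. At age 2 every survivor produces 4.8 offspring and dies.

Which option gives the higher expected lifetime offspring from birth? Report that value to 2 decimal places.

3.24

breed at age 1: R₀ = 0.50 × (4.7 + 0.37 × 4.8) = 0.50 × 6.4760 = 3.2380
delay to age 2: R₀ = 0.50 × (0.76 × 4.8) = 0.50 × 3.6480 = 1.8240
Higher: breed at age 1 (3.2380).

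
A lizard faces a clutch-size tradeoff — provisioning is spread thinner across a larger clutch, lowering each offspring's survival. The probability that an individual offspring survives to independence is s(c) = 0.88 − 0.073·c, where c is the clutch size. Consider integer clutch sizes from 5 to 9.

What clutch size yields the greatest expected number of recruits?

6

Expected recruits = c × s(c):
  c=5: 5 × 0.515 = 2.575
  c=6: 6 × 0.442 = 2.652
  c=7: 7 × 0.369 = 2.583
  c=8: 8 × 0.296 = 2.368
  c=9: 9 × 0.223 = 2.007
Maximum at c = 6 (2.652 recruits).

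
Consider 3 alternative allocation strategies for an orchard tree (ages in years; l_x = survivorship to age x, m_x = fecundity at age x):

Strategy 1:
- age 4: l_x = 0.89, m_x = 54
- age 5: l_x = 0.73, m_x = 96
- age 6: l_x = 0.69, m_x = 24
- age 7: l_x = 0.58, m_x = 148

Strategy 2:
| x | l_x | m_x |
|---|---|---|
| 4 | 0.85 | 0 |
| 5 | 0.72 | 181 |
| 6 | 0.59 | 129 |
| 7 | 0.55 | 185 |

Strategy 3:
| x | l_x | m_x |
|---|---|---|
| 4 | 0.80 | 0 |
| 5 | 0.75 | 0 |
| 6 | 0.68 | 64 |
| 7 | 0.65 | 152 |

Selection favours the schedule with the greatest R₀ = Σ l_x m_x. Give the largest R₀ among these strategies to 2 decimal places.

Strategy 1: R₀ = 0.89×54 + 0.73×96 + 0.69×24 + 0.58×148 = 220.5400
Strategy 2: R₀ = 0.85×0 + 0.72×181 + 0.59×129 + 0.55×185 = 308.1800
Strategy 3: R₀ = 0.80×0 + 0.75×0 + 0.68×64 + 0.65×152 = 142.3200
Highest R₀: strategy 2 with 308.1800.

308.18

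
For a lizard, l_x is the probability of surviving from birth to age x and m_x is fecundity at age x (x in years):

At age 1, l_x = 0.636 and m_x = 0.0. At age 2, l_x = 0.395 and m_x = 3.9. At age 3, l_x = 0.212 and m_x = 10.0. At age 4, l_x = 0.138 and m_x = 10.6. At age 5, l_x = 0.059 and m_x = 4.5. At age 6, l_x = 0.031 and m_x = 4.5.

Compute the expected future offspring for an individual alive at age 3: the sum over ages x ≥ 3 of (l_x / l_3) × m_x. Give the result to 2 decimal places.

18.81

l_3 = 0.212. Conditional survival from age 3 to x is l_x / l_3.
  x=3: (0.212/0.212) × 10.0 = 10.0000
  x=4: (0.138/0.212) × 10.6 = 6.9000
  x=5: (0.059/0.212) × 4.5 = 1.2524
  x=6: (0.031/0.212) × 4.5 = 0.6580
Sum = 10.0000 + 6.9000 + 1.2524 + 0.6580 = 18.8104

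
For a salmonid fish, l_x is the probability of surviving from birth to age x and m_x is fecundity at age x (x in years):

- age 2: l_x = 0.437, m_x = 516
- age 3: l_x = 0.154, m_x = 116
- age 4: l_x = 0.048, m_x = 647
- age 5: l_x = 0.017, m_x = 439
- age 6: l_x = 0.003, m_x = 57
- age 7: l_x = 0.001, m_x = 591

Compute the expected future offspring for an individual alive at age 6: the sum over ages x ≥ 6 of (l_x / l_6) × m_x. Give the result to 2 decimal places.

254.00

l_6 = 0.003. Conditional survival from age 6 to x is l_x / l_6.
  x=6: (0.003/0.003) × 57 = 57.0000
  x=7: (0.001/0.003) × 591 = 197.0000
Sum = 57.0000 + 197.0000 = 254.0000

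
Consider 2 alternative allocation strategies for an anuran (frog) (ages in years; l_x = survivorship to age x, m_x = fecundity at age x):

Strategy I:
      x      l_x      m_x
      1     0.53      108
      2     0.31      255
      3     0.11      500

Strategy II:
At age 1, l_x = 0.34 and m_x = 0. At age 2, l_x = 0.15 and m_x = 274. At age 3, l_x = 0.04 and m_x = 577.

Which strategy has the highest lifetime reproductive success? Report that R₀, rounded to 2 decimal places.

191.29

Strategy I: R₀ = 0.53×108 + 0.31×255 + 0.11×500 = 191.2900
Strategy II: R₀ = 0.34×0 + 0.15×274 + 0.04×577 = 64.1800
Highest R₀: strategy I with 191.2900.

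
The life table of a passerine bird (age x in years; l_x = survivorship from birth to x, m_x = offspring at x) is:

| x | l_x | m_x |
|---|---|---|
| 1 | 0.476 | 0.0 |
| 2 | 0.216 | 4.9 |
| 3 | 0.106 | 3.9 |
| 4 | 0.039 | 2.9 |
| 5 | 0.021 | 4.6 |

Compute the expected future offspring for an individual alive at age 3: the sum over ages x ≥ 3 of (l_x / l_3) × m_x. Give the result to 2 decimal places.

l_3 = 0.106. Conditional survival from age 3 to x is l_x / l_3.
  x=3: (0.106/0.106) × 3.9 = 3.9000
  x=4: (0.039/0.106) × 2.9 = 1.0670
  x=5: (0.021/0.106) × 4.6 = 0.9113
Sum = 3.9000 + 1.0670 + 0.9113 = 5.8783

5.88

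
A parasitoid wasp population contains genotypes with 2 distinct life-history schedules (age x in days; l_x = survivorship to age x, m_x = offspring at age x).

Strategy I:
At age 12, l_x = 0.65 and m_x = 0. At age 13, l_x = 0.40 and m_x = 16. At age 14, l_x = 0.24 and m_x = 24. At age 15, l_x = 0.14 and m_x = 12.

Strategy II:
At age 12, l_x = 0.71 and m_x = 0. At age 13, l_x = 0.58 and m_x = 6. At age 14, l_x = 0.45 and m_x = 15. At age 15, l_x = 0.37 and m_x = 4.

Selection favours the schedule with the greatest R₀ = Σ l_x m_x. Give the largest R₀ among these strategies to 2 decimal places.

Strategy I: R₀ = 0.65×0 + 0.40×16 + 0.24×24 + 0.14×12 = 13.8400
Strategy II: R₀ = 0.71×0 + 0.58×6 + 0.45×15 + 0.37×4 = 11.7100
Highest R₀: strategy I with 13.8400.

13.84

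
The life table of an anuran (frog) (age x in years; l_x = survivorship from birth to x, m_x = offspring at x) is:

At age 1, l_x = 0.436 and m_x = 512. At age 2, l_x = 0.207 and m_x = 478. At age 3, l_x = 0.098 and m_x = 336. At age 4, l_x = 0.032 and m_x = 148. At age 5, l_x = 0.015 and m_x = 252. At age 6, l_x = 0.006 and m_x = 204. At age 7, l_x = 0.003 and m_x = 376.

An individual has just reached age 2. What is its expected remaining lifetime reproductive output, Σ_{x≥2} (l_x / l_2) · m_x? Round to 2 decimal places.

l_2 = 0.207. Conditional survival from age 2 to x is l_x / l_2.
  x=2: (0.207/0.207) × 478 = 478.0000
  x=3: (0.098/0.207) × 336 = 159.0725
  x=4: (0.032/0.207) × 148 = 22.8792
  x=5: (0.015/0.207) × 252 = 18.2609
  x=6: (0.006/0.207) × 204 = 5.9130
  x=7: (0.003/0.207) × 376 = 5.4493
Sum = 478.0000 + 159.0725 + 22.8792 + 18.2609 + 5.9130 + 5.4493 = 689.5749

689.57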